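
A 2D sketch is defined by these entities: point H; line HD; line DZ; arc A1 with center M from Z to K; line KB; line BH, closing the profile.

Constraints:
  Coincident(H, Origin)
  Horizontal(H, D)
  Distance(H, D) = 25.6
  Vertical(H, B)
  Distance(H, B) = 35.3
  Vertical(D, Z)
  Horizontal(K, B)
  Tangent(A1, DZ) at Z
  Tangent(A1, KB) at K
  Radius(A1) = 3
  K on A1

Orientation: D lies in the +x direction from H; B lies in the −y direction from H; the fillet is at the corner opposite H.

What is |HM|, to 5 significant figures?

39.421

H is at the origin; HD is horizontal with |HD| = 25.6 and D on the +x side, so D = (25.600, 0.0000). H and B share the same x with |HB| = 35.3 and B on the −y side, so B = (0.0000, -35.300). The virtual corner opposite H is at (25.600, -35.300). Tangency of A1 to DZ means the radius MZ is perpendicular to DZ and since A1 is tangent to KB there, MK ⟂ KB, with radius 3.0, so the center M sits 3.0 in from both sides at M = (22.600, -32.300). Then |HM| = |M − H| = 39.421.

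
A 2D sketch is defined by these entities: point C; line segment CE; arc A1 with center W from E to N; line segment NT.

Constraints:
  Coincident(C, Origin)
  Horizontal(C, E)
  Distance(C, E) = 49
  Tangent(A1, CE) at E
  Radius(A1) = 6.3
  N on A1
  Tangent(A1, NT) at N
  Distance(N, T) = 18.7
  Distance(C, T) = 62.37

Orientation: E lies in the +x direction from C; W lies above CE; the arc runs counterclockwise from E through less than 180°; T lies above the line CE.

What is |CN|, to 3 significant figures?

55.5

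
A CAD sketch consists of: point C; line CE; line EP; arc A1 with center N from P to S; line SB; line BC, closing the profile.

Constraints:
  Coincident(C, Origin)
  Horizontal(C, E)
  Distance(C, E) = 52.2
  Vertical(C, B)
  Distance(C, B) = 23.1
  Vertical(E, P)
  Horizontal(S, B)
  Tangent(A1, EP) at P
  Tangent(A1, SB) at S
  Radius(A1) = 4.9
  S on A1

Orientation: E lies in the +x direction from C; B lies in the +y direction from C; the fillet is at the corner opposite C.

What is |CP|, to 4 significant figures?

55.28

C is at the origin; C and E share the same y with |CE| = 52.2 and E on the +x side, so E = (52.20, 0.000). C and B share the same x with |CB| = 23.1 and B on the +y side, so B = (0.000, 23.10). The virtual corner opposite C is at (52.20, 23.10). The tangent condition forces NP to be normal to EP and tangency of A1 to SB means the radius NS is perpendicular to SB, with radius 4.9, so the center N sits 4.9 in from both sides at N = (47.30, 18.20). That places the tangent points at P = (52.20, 18.20) on EP and S = (47.30, 23.10) on SB. Then |CP| = |P − C| = 55.28.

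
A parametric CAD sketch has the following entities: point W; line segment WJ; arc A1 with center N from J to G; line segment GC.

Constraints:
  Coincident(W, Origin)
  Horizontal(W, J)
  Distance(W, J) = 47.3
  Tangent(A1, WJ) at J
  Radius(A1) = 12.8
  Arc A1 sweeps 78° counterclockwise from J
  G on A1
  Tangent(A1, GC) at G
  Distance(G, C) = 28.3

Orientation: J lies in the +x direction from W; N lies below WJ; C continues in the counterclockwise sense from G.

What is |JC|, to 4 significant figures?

42.06

W is at the origin; WJ is horizontal with |WJ| = 47.3 and J on the +x side, so J = (47.30, 0.000). Tangency of A1 to WJ means the radius NJ is perpendicular to WJ, so N = J + (0, -12.8) = (47.30, -12.80). On A1, J sits at bearing 90° from N; a 78° counterclockwise sweep puts G at bearing 168°, so G = N + 12.8·(cos 168°, sin 168°) = (34.78, -10.14). Since A1 is tangent to GC there, NG ⟂ GC, so GC runs along (−sin 168°, cos 168°); with |GC| = 28.3, C = (28.90, -37.82). Then |JC| = |C − J| = 42.06.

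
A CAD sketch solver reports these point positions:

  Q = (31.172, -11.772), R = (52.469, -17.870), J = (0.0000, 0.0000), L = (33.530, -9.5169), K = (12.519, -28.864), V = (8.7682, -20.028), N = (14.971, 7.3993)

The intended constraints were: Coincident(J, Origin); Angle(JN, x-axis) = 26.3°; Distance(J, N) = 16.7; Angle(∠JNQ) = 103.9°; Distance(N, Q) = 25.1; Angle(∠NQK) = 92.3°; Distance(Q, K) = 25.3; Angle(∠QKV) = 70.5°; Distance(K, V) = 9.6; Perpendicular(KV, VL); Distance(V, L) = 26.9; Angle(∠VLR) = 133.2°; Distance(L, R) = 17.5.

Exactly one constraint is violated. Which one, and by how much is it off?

Distance(L, R) = 17.5 — off by 3.20.

J = (0.00, 0.00) ✓; JN at 26.30° ✓; |JN| = 16.70 ✓; ∠JNQ = 103.9° ✓; |NQ| = 25.10 ✓; ∠NQK = 92.30° ✓; |QK| = 25.30 ✓; ∠QKV = 70.50° ✓; |KV| = 9.599 ✓; ∠(KV, VL) = 90.00° ✓; |VL| = 26.90 ✓; ∠VLR = 133.2° ✓; |LR| = 20.70 ✗.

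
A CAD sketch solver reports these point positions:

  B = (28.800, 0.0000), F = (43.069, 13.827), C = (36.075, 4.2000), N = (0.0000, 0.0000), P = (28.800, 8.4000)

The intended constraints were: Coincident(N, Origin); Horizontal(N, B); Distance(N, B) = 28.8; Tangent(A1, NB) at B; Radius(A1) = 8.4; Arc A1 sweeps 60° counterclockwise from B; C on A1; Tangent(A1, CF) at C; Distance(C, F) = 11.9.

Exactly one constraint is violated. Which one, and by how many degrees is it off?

Tangent(A1, CF) at C — off by 6.00°.

N = (0.00, 0.00) ✓; N.y = 0.00, B.y = 0.00 ✓; |NB| = 28.80 ✓; ∠(PB, BN) = 90.00° ✓; |PB| = 8.400 ✓; bearing(P→C) − bearing(P→B) = 60.00° ✓; |PC| = 8.400 ✓; ∠(PC, CF) = 96.00° ✗; |CF| = 11.90 ✓.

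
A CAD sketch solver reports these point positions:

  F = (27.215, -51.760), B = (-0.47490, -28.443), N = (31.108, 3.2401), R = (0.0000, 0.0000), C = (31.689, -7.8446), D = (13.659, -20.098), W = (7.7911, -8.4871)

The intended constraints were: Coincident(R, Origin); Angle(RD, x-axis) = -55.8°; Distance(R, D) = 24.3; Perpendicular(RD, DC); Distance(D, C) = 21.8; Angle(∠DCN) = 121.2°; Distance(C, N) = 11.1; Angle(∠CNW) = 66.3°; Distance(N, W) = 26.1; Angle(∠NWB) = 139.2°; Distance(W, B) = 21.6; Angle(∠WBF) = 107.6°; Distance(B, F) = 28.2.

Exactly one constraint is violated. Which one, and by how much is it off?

Distance(B, F) = 28.2 — off by 8.00.

R = (0.00, 0.00) ✓; RD at -55.80° ✓; |RD| = 24.30 ✓; ∠(RD, DC) = 90.00° ✓; |DC| = 21.80 ✓; ∠DCN = 121.2° ✓; |CN| = 11.10 ✓; ∠CNW = 66.30° ✓; |NW| = 26.10 ✓; ∠NWB = 139.2° ✓; |WB| = 21.60 ✓; ∠WBF = 107.6° ✓; |BF| = 36.20 ✗.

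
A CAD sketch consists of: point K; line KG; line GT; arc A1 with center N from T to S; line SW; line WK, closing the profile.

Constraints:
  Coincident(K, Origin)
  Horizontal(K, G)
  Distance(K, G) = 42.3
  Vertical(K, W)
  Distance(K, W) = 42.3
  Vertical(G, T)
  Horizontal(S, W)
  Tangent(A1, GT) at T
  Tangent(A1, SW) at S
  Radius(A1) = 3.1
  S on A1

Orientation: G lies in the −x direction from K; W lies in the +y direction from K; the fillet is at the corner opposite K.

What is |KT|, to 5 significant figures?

57.671

K is at the origin; K and G share the same y with |KG| = 42.3 and G on the −x side, so G = (-42.300, 0.0000). K and W share the same x with |KW| = 42.3 and W on the +y side, so W = (0.0000, 42.300). The virtual corner opposite K is at (-42.300, 42.300). A1 meets GT tangentially, so NT is at right angles to GT and A1 meets SW tangentially, so NS is at right angles to SW, with radius 3.1, so the center N sits 3.1 in from both sides at N = (-39.200, 39.200). That places the tangent points at T = (-42.300, 39.200) on GT and S = (-39.200, 42.300) on SW. Then |KT| = |T − K| = 57.671.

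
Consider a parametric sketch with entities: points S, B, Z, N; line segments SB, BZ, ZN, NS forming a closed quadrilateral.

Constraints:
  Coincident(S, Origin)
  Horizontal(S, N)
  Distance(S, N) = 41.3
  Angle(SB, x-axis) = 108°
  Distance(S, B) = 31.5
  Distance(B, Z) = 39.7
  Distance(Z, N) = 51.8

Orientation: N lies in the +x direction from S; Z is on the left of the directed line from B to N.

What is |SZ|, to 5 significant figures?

55.165

S is at the origin; S and N share the same y with |SN| = 41.3 and N in +x, so N = (41.3, 0). SB runs at 108.0° with |SB| = 31.5, so B = (-9.7340, 29.958). Z is determined by |BZ| = 39.7 and |ZN| = 51.8 together: it lies at the intersection of circle(B, 39.7) and circle(N, 51.8). With |BN| = 59.177, the foot of the radical line on BN is 20.234 from B and the perpendicular offset is √(39.7² − 20.234²) = 34.156. Taking the left-of-BN solution: Z = (25.007, 49.171).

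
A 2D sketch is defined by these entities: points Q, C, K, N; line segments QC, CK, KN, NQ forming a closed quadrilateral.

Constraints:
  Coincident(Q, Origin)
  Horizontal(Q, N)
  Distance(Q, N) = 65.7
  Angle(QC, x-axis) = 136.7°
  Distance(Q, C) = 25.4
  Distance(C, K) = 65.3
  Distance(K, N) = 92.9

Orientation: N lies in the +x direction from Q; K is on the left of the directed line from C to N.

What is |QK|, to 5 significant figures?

76.306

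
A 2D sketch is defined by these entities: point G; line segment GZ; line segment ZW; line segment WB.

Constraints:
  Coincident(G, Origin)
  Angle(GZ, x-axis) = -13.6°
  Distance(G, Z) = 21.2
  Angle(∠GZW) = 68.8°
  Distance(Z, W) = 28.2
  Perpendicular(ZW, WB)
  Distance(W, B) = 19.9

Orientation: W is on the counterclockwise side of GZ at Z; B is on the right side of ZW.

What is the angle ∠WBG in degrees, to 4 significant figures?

27.37°

∠GZW = 68.8°, so ZW runs at -13.6° + (180° − 68.8°) = 97.60° from the x-axis; with |ZW| = 28.2, W = Z + 28.2·(cos 97.60°, sin 97.60°) = (16.88, 22.97). ZW is perpendicular to WB; with |WB| = 19.9 on the right of ZW, B = W + 19.9·(0.9912, 0.1323) = (36.60, 25.60). Then cos ∠WBG = BW·BG / (|BW||BG|), giving 27.37°.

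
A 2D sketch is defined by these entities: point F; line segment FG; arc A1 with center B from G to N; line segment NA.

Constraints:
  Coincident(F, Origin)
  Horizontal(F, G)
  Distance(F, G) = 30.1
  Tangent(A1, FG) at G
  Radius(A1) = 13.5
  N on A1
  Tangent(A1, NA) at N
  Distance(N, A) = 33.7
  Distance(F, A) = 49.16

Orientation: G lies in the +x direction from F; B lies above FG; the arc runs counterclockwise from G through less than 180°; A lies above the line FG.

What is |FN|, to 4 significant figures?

45.81

Checks: ∠(BG, GF) = 90.00° ✓; |BG| = 13.50 ✓; |BN| = 13.50 ✓; ∠(BN, NA) = 90.00° ✓; |NA| = 33.70 ✓; |FA| = 49.16 ✓.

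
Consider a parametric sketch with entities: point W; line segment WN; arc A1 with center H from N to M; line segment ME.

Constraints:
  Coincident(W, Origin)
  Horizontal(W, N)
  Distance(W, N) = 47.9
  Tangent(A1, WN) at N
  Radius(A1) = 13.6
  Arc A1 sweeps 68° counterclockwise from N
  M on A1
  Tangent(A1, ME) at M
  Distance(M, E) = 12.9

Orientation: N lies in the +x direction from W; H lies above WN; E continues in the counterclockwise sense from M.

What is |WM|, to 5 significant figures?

61.105

W is at the origin; W and N share the same y with |WN| = 47.9 and N on the +x side, so N = (47.900, 0.0000). A1 meets WN tangentially, so HN is at right angles to WN, so H = N + (0, 13.6) = (47.900, 13.600). On A1, N sits at bearing -90° from H; a 68° counterclockwise sweep puts M at bearing -22°, so M = H + 13.6·(cos -22°, sin -22°) = (60.510, 8.5054). Then |WM| = |M − W| = 61.105.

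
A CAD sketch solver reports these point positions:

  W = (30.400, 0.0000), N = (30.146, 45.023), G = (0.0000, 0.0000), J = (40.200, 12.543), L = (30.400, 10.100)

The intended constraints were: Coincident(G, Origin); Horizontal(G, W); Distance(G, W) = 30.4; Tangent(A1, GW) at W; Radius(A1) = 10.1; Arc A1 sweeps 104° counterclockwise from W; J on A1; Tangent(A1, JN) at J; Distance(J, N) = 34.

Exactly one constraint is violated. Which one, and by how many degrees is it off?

Tangent(A1, JN) at J — off by 3.20°.

G = (0.00, 0.00) ✓; G.y = 0.00, W.y = 0.00 ✓; |GW| = 30.40 ✓; ∠(LW, WG) = 90.00° ✓; |LW| = 10.10 ✓; bearing(L→J) − bearing(L→W) = 104.0° ✓; |LJ| = 10.10 ✓; ∠(LJ, JN) = 86.80° ✗; |JN| = 34.00 ✓.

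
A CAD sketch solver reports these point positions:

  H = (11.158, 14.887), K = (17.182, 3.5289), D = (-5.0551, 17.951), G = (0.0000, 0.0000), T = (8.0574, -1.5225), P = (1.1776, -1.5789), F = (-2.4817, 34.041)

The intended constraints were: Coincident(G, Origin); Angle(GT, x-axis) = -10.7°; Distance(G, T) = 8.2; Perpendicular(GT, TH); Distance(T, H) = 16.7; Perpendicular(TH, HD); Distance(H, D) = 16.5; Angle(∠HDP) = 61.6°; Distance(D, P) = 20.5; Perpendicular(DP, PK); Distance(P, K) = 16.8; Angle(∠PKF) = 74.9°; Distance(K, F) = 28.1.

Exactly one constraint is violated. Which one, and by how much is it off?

Distance(K, F) = 28.1 — off by 8.20.

G = (0.00, 0.00) ✓; GT at -10.70° ✓; |GT| = 8.200 ✓; ∠(GT, TH) = 90.00° ✓; |TH| = 16.70 ✓; ∠(TH, HD) = 90.00° ✓; |HD| = 16.50 ✓; ∠HDP = 61.60° ✓; |DP| = 20.50 ✓; ∠(DP, PK) = 90.00° ✓; |PK| = 16.80 ✓; ∠PKF = 74.90° ✓; |KF| = 36.30 ✗.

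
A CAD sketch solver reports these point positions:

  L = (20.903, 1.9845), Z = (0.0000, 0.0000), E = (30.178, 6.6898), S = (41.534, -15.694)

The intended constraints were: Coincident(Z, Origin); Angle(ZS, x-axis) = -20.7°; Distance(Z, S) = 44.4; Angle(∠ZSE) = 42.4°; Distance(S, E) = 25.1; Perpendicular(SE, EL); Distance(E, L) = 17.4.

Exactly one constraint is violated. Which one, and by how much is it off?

Distance(E, L) = 17.4 — off by 7.00.

Z = (0.00, 0.00) ✓; ZS at -20.70° ✓; |ZS| = 44.40 ✓; ∠ZSE = 42.40° ✓; |SE| = 25.10 ✓; ∠(SE, EL) = 90.00° ✓; |EL| = 10.40 ✗.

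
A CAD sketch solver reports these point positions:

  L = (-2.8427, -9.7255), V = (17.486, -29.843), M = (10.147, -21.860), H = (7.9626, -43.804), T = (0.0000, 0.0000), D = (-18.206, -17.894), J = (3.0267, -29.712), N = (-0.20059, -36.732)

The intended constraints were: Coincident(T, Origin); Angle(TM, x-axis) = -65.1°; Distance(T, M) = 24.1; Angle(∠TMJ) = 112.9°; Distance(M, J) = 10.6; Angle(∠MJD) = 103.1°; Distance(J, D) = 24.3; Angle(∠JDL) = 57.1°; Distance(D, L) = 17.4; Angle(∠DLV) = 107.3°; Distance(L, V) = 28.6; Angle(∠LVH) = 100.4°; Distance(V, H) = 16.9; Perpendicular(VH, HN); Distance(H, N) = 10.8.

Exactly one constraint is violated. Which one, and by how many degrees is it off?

Perpendicular(VH, HN) — off by 6.60°.

T = (0.00, 0.00) ✓; TM at -65.10° ✓; |TM| = 24.10 ✓; ∠TMJ = 112.9° ✓; |MJ| = 10.60 ✓; ∠MJD = 103.1° ✓; |JD| = 24.30 ✓; ∠JDL = 57.10° ✓; |DL| = 17.40 ✓; ∠DLV = 107.3° ✓; |LV| = 28.60 ✓; ∠LVH = 100.4° ✓; |VH| = 16.90 ✓; ∠(VH, HN) = 96.60° ✗; |HN| = 10.80 ✓.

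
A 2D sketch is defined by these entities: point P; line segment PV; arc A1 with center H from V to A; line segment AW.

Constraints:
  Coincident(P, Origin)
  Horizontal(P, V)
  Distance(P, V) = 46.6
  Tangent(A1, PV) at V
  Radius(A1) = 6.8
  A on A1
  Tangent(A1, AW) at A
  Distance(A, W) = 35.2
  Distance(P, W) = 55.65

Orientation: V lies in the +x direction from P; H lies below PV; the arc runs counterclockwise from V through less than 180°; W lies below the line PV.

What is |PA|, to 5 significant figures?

40.313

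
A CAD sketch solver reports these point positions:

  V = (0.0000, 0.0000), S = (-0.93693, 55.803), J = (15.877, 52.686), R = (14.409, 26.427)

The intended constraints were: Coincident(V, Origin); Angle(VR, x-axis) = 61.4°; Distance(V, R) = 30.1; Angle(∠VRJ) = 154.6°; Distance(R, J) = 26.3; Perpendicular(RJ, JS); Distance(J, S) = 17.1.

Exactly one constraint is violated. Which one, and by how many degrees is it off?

Perpendicular(RJ, JS) — off by 7.30°.

V = (0.00, 0.00) ✓; VR at 61.40° ✓; |VR| = 30.10 ✓; ∠VRJ = 154.6° ✓; |RJ| = 26.30 ✓; ∠(RJ, JS) = 82.70° ✗; |JS| = 17.10 ✓.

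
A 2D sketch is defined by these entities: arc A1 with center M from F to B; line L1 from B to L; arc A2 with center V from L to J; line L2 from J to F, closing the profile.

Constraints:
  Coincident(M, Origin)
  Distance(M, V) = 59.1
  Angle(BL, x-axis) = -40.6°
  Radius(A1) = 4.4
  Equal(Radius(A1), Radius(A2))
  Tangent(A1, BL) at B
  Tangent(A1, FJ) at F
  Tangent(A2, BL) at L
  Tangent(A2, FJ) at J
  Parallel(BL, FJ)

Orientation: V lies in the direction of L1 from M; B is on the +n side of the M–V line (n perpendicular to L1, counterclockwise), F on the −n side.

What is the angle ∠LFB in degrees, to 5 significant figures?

81.531°

The slot axis is L1's direction at -40.6°, so u = (cos -40.6°, sin -40.6°) = (0.75927, -0.65077) and n = (−sin -40.6°, cos -40.6°) = (0.65077, 0.75927). M is at the origin and V lies 59.1 along u from M, so V = 59.1·u = (44.873, -38.461). Tangency of A1 to both parallel lines with radius 4.4 puts B and F at M ± 4.4·n: B = (2.8634, 3.3408), F = (-2.8634, -3.3408). Equal radii place L and J the same way about V: L = V + 4.4·n = (47.736, -35.120), J = V − 4.4·n = (42.010, -41.802). Then cos ∠LFB = FL·FB / (|FL||FB|), giving 81.531°.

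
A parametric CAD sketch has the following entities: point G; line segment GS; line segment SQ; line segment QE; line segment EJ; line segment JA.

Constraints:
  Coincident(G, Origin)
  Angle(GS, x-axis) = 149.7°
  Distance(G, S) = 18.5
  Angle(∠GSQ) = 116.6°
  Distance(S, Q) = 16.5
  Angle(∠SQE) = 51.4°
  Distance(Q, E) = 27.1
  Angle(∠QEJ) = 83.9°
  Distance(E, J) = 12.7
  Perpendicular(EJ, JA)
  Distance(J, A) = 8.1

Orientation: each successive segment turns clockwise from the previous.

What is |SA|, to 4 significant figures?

7.488

G is at the origin; GS runs at 149.7° with length 18.5, so S = (-15.97, 9.334). ∠GSQ = 116.6° gives SQ at 86.30° from the x-axis; with |SQ| = 16.5, Q = (-14.91, 25.80). ∠SQE = 51.4° gives QE at -42.30° from the x-axis; with |QE| = 27.1, E = (5.136, 7.561). ∠QEJ = 83.9° gives EJ at -138.4° from the x-axis; with |EJ| = 12.7, J = (-4.361, -0.8711). EJ ⟂ JA, so JA runs at 131.6°; with |JA| = 8.1, A = (-9.739, 5.186). Then |SA| = |A − S| = 7.488.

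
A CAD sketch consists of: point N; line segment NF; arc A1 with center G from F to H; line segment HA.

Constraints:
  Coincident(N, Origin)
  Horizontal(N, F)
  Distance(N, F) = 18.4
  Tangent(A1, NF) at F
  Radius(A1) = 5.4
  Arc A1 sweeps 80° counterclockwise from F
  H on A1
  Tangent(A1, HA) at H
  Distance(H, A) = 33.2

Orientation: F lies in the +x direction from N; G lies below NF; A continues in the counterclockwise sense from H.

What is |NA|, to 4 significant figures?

37.87

N is at the origin; NF is horizontal with |NF| = 18.4 and F on the +x side, so F = (18.40, 0.000). Since A1 is tangent to NF there, GF ⟂ NF, so G = F + (0, -5.4) = (18.40, -5.400). On A1, F sits at bearing 90° from G; an 80° counterclockwise sweep puts H at bearing 170°, so H = G + 5.4·(cos 170°, sin 170°) = (13.08, -4.462). Since A1 is tangent to HA there, GH ⟂ HA, so HA runs along (−sin 170°, cos 170°); with |HA| = 33.2, A = (7.317, -37.16). Then |NA| = |A − N| = 37.87.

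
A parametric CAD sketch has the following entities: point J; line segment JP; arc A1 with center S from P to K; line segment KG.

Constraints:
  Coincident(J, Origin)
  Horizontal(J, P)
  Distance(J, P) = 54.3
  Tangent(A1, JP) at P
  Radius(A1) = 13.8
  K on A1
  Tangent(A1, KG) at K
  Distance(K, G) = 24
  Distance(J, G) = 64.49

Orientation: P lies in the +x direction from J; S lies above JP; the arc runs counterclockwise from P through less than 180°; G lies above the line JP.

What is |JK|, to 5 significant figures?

68.763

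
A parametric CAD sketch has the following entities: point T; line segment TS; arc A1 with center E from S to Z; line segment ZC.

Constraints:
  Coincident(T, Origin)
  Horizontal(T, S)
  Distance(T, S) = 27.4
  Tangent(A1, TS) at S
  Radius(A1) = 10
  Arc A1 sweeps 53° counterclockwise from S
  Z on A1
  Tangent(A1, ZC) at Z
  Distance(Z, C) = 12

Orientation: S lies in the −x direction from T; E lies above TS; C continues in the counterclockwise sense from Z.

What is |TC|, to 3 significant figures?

18.2

On A1, S sits at bearing -90° from E; a 53° counterclockwise sweep puts Z at bearing -37°, so Z = E + 10.0·(cos -37°, sin -37°) = (-19.4, 3.98). The tangent condition forces EZ to be normal to ZC, so ZC runs along (−sin -37°, cos -37°); with |ZC| = 12.0, C = (-12.2, 13.6). Then |TC| = |C − T| = 18.2.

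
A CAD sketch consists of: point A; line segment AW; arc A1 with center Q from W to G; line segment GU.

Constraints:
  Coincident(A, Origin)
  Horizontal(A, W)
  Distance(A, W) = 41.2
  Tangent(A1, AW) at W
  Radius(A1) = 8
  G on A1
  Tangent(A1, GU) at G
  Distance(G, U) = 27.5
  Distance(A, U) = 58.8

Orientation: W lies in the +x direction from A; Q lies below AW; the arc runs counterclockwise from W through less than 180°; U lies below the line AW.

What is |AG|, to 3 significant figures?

36.0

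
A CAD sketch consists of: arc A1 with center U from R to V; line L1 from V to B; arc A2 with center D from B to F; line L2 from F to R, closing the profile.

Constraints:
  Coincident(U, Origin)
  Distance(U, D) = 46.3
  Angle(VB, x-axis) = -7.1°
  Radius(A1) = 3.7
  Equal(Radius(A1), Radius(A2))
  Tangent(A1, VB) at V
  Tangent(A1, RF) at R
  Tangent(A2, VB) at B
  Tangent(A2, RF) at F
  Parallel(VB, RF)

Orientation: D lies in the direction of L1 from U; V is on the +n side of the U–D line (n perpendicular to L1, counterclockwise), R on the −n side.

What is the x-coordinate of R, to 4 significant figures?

-0.4573

The slot axis is L1's direction at -7.1°, so u = (cos -7.1°, sin -7.1°) = (0.9923, -0.1236) and n = (−sin -7.1°, cos -7.1°) = (0.1236, 0.9923). U is at the origin and D lies 46.3 along u from U, so D = 46.3·u = (45.94, -5.723). Tangency of A1 to both parallel lines with radius 3.7 puts V and R at U ± 3.7·n: V = (0.4573, 3.672), R = (-0.4573, -3.672). So R.x = -0.4573.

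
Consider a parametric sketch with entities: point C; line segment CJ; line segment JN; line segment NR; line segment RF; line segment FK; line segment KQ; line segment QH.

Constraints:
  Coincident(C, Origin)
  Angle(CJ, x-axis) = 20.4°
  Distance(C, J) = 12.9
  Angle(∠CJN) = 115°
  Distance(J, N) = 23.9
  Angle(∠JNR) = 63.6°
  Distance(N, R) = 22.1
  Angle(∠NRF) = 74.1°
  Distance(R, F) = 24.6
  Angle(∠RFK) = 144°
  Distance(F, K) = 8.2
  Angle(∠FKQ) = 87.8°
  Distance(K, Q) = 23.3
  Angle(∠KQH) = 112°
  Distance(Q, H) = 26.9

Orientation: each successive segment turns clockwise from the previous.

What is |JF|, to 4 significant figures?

5.242

C is at the origin; CJ runs at 20.4° with length 12.9, so J = (12.09, 4.497). ∠CJN = 115.0° gives JN at -44.60° from the x-axis; with |JN| = 23.9, N = (29.11, -12.28). ∠JNR = 63.6° gives NR at -161.0° from the x-axis; with |NR| = 22.1, R = (8.212, -19.48). ∠NRF = 74.1° gives RF at 93.10° from the x-axis; with |RF| = 24.6, F = (6.882, 5.084). Then |JF| = |F − J| = 5.242.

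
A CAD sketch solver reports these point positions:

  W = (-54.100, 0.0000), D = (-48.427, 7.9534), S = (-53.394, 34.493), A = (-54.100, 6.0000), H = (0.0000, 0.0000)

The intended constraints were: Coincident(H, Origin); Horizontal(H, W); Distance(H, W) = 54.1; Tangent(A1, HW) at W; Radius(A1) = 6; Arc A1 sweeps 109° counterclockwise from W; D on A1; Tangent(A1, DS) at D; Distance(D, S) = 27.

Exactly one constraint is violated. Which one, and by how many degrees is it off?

Tangent(A1, DS) at D — off by 8.40°.

H = (0.00, 0.00) ✓; H.y = 0.00, W.y = 0.00 ✓; |HW| = 54.10 ✓; ∠(AW, WH) = 90.00° ✓; |AW| = 6.000 ✓; bearing(A→D) − bearing(A→W) = 109.0° ✓; |AD| = 6.000 ✓; ∠(AD, DS) = 98.40° ✗; |DS| = 27.00 ✓.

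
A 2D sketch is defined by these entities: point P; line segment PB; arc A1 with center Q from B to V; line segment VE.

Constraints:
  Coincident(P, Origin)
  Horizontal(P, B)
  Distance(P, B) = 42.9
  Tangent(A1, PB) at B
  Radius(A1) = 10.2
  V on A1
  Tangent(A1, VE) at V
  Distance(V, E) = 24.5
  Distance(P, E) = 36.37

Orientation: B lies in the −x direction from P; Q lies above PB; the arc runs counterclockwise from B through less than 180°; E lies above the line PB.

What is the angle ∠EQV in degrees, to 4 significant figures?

67.40°

P is at the origin; P and B share the same y with |PB| = 42.9 and B on the −x side, so B = (-42.90, 0.000). Tangency of A1 to PB means the radius QB is perpendicular to PB, so Q = B + (0, 10.2) = (-42.90, 10.20). Since QV ⟂ VE (tangency), |QE| = √(10.2² + 24.5²) = 26.54 regardless of where V sits on A1. So E lies on both circle(P, 36.37) and circle(Q, 26.54); the above-PB intersection is E = (-23.21, 28.00). V is the foot of the tangent from E: V = (-33.68, 5.844).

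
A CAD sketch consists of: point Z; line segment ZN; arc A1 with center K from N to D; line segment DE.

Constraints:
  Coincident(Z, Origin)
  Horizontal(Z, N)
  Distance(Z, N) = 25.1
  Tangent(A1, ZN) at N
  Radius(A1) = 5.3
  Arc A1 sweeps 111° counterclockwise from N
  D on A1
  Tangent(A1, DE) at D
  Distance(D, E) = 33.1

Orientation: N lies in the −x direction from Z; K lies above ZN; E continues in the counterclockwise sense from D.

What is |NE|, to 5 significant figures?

38.723

On A1, N sits at bearing -90° from K; a 111° counterclockwise sweep puts D at bearing 21°, so D = K + 5.3·(cos 21°, sin 21°) = (-20.152, 7.1994). The tangent condition forces KD to be normal to DE, so DE runs along (−sin 21°, cos 21°); with |DE| = 33.1, E = (-32.014, 38.101). Then |NE| = |E − N| = 38.723.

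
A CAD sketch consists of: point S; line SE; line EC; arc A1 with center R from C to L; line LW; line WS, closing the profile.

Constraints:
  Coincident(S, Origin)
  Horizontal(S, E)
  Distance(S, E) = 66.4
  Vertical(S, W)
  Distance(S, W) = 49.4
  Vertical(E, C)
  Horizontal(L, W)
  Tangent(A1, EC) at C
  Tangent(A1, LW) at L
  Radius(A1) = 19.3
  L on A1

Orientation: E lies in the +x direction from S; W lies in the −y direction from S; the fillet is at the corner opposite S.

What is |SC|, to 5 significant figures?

72.904

S is at the origin; SE is horizontal with |SE| = 66.4 and E on the +x side, so E = (66.400, 0.0000). S and W share the same x with |SW| = 49.4 and W on the −y side, so W = (0.0000, -49.400). The virtual corner opposite S is at (66.400, -49.400). Since A1 is tangent to EC there, RC ⟂ EC and A1 meets LW tangentially, so RL is at right angles to LW, with radius 19.3, so the center R sits 19.3 in from both sides at R = (47.100, -30.100). That places the tangent points at C = (66.400, -30.100) on EC and L = (47.100, -49.400) on LW. Then |SC| = |C − S| = 72.904.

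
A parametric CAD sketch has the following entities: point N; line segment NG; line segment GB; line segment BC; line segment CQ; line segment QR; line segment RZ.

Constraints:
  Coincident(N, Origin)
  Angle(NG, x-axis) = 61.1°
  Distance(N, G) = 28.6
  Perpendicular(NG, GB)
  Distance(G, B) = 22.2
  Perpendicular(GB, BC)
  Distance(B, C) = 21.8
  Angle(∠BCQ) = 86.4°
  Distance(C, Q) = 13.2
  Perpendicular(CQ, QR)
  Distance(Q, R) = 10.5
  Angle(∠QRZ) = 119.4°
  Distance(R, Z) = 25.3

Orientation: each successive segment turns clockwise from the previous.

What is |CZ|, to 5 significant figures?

24.566

CQ is perpendicular to QR, so QR runs at 57.500°; with |QR| = 10.5, R = (17.231, 11.172). ∠QRZ = 119.4° gives RZ at -3.1000° from the x-axis; with |RZ| = 25.3, Z = (42.493, 9.8041). Then |CZ| = |Z − C| = 24.566.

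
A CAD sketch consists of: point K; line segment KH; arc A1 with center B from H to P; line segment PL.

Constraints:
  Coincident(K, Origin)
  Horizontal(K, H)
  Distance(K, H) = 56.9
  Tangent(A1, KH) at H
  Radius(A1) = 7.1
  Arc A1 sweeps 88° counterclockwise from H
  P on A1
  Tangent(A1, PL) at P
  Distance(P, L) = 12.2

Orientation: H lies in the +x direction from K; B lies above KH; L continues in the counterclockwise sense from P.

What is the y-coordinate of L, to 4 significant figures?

19.04

On A1, H sits at bearing -90° from B; an 88° counterclockwise sweep puts P at bearing -2°, so P = B + 7.1·(cos -2°, sin -2°) = (64.00, 6.852). The tangent condition forces BP to be normal to PL, so PL runs along (−sin -2°, cos -2°); with |PL| = 12.2, L = (64.42, 19.04). So L.y = 19.04.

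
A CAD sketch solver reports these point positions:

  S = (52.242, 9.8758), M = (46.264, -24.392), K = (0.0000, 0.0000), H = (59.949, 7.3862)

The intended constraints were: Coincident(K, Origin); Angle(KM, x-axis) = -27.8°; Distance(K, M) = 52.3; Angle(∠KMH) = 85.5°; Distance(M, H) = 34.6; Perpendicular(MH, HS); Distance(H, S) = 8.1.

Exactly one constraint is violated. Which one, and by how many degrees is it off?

Perpendicular(MH, HS) — off by 5.40°.

K = (0.00, 0.00) ✓; KM at -27.80° ✓; |KM| = 52.30 ✓; ∠KMH = 85.50° ✓; |MH| = 34.60 ✓; ∠(MH, HS) = 95.40° ✗; |HS| = 8.099 ✓.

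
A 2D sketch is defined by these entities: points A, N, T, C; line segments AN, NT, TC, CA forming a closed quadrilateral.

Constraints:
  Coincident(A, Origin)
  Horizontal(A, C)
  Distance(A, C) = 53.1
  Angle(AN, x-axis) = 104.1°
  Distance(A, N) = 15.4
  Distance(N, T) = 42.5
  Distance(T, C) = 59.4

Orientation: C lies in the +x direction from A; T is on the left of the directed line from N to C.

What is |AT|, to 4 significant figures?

53.85

Checks: |NT| = 42.50 ✓; |TC| = 59.40 ✓.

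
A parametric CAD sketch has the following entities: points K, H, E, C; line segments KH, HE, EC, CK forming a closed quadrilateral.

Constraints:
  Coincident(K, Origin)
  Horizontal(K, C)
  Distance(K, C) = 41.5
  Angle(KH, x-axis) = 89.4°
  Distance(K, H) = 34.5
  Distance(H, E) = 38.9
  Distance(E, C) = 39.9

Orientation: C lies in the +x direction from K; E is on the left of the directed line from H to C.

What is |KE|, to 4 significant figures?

55.66

Checks: |HE| = 38.90 ✓; |EC| = 39.90 ✓.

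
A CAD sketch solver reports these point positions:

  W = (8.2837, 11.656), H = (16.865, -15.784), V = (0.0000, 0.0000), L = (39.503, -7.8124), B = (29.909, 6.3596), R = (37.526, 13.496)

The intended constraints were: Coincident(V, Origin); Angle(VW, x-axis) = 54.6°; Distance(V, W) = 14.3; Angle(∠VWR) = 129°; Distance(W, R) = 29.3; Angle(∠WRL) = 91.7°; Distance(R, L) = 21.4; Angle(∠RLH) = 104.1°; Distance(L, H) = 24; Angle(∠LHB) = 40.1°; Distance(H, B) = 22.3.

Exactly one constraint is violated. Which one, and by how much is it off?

Distance(H, B) = 22.3 — off by 3.40.

V = (0.00, 0.00) ✓; VW at 54.60° ✓; |VW| = 14.30 ✓; ∠VWR = 129.0° ✓; |WR| = 29.30 ✓; ∠WRL = 91.70° ✓; |RL| = 21.40 ✓; ∠RLH = 104.1° ✓; |LH| = 24.00 ✓; ∠LHB = 40.10° ✓; |HB| = 25.70 ✗.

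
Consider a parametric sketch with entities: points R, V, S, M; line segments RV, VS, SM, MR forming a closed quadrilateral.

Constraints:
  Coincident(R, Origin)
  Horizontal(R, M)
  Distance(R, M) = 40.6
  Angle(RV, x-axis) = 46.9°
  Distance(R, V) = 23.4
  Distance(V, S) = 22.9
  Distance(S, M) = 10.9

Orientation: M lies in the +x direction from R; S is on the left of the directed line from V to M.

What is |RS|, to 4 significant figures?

39.39

Checks: |VS| = 22.90 ✓; |SM| = 10.90 ✓.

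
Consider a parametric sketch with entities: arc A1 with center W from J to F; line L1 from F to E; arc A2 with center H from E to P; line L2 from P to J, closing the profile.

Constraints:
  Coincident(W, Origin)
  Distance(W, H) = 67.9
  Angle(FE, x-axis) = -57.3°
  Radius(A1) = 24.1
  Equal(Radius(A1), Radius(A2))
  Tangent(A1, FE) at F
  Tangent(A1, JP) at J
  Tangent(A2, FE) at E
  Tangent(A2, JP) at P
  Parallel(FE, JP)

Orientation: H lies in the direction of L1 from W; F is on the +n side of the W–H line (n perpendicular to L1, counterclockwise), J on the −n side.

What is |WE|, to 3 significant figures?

72.1

The slot axis is L1's direction at -57.3°, so u = (cos -57.3°, sin -57.3°) = (0.540, -0.842) and n = (−sin -57.3°, cos -57.3°) = (0.842, 0.540). W is at the origin and H lies 67.9 along u from W, so H = 67.9·u = (36.7, -57.1). Tangency of A1 to both parallel lines with radius 24.1 puts F and J at W ± 24.1·n: F = (20.3, 13.0), J = (-20.3, -13.0). Equal radii place E and P the same way about H: E = H + 24.1·n = (57.0, -44.1), P = H − 24.1·n = (16.4, -70.2). Then |WE| = |E − W| = 72.1.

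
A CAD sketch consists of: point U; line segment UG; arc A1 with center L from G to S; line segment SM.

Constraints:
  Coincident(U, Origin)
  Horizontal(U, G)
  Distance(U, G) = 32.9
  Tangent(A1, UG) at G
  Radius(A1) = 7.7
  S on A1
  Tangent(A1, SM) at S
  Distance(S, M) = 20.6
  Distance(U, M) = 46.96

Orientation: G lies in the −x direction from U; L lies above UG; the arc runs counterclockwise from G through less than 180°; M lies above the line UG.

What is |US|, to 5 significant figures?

28.693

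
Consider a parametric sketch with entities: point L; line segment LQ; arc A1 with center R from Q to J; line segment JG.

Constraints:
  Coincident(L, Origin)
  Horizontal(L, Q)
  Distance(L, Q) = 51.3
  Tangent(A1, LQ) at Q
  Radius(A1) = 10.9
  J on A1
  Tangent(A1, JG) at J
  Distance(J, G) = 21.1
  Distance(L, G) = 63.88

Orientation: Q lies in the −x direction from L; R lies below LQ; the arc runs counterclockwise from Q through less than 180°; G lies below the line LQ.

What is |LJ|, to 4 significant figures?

63.22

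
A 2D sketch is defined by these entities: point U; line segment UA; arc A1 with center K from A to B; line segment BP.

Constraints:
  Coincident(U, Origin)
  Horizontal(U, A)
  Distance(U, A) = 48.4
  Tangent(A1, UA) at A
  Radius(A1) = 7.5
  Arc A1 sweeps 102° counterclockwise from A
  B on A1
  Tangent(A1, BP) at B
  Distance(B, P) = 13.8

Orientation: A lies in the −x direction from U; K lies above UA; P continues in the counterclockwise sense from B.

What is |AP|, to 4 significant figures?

23.00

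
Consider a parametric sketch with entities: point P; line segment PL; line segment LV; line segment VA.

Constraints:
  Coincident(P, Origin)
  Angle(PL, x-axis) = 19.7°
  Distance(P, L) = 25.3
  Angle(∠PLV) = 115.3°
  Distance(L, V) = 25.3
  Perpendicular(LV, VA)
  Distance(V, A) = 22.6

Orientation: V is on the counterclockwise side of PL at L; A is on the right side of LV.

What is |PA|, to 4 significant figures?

58.07

P is at the origin; PL runs at 19.7° with length 25.3, so L = 25.3·(cos 19.7°, sin 19.7°) = (23.82, 8.529). ∠PLV = 115.3°, so LV runs at 19.7° + (180° − 115.3°) = 84.40° from the x-axis; with |LV| = 25.3, V = L + 25.3·(cos 84.40°, sin 84.40°) = (26.29, 33.71). LV ⟂ VA; with |VA| = 22.6 on the right of LV, A = V + 22.6·(0.9952, -0.09758) = (48.78, 31.50). Then |PA| = |A − P| = 58.07.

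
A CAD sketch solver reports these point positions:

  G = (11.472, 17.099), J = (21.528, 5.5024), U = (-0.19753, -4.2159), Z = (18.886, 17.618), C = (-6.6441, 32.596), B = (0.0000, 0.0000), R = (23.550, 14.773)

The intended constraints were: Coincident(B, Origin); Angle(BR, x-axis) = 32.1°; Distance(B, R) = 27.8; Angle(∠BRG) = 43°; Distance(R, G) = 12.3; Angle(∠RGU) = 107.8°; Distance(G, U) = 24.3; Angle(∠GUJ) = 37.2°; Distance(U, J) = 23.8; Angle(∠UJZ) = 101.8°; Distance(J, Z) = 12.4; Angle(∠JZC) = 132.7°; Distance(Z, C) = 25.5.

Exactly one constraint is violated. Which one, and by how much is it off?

Distance(Z, C) = 25.5 — off by 4.10.

B = (0.00, 0.00) ✓; BR at 32.10° ✓; |BR| = 27.80 ✓; ∠BRG = 43.00° ✓; |RG| = 12.30 ✓; ∠RGU = 107.8° ✓; |GU| = 24.30 ✓; ∠GUJ = 37.20° ✓; |UJ| = 23.80 ✓; ∠UJZ = 101.8° ✓; |JZ| = 12.40 ✓; ∠JZC = 132.7° ✓; |ZC| = 29.60 ✗.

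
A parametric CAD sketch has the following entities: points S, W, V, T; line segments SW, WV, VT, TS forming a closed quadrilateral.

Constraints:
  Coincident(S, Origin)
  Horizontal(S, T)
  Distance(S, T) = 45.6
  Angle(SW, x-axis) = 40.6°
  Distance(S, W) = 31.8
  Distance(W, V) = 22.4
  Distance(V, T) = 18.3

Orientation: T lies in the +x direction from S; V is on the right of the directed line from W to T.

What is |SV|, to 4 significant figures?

27.40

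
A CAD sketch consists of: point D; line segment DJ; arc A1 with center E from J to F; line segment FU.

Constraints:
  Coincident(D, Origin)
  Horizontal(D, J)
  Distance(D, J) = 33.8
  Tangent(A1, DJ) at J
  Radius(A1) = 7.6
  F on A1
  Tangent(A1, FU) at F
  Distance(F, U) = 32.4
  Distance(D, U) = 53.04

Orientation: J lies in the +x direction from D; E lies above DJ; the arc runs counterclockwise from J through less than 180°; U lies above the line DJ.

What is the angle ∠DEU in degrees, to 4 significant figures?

102.7°

Checks: |EF| = 7.600 ✓; ∠(EF, FU) = 90.00° ✓; |FU| = 32.40 ✓; |DU| = 53.04 ✓.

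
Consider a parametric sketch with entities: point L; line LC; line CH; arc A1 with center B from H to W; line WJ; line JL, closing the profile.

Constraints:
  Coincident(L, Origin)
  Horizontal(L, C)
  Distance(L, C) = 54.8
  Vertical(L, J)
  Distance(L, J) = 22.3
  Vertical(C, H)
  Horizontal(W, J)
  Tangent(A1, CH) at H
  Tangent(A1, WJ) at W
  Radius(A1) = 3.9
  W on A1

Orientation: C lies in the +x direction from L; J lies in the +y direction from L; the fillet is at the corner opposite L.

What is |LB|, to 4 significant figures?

54.12

LJ is vertical with |LJ| = 22.3 and J on the +y side, so J = (0.000, 22.30). The virtual corner opposite L is at (54.80, 22.30). Tangency of A1 to CH means the radius BH is perpendicular to CH and tangency of A1 to WJ means the radius BW is perpendicular to WJ, with radius 3.9, so the center B sits 3.9 in from both sides at B = (50.90, 18.40). Then |LB| = |B − L| = 54.12.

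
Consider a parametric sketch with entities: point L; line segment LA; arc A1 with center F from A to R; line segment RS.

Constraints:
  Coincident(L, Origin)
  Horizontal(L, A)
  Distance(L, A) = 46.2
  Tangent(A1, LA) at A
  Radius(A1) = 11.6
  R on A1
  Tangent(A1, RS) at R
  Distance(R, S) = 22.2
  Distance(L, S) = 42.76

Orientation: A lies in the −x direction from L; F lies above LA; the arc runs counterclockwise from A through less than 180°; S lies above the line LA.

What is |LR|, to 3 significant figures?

36.0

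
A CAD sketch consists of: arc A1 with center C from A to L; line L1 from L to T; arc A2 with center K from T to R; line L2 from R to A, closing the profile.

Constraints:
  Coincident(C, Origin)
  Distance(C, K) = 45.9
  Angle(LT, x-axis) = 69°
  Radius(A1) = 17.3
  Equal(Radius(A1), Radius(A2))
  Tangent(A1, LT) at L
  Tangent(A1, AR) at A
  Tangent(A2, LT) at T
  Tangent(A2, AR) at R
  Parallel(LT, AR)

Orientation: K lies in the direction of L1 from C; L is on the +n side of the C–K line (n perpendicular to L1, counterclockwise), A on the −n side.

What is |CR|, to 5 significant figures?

49.052

The slot axis is L1's direction at 69.0°, so u = (cos 69.0°, sin 69.0°) = (0.35837, 0.93358) and n = (−sin 69.0°, cos 69.0°) = (-0.93358, 0.35837). C is at the origin and K lies 45.9 along u from C, so K = 45.9·u = (16.449, 42.851). Tangency of A1 to both parallel lines with radius 17.3 puts L and A at C ± 17.3·n: L = (-16.151, 6.1998), A = (16.151, -6.1998). Equal radii place T and R the same way about K: T = K + 17.3·n = (0.29815, 49.051), R = K − 17.3·n = (32.600, 36.652). Then |CR| = |R − C| = 49.052.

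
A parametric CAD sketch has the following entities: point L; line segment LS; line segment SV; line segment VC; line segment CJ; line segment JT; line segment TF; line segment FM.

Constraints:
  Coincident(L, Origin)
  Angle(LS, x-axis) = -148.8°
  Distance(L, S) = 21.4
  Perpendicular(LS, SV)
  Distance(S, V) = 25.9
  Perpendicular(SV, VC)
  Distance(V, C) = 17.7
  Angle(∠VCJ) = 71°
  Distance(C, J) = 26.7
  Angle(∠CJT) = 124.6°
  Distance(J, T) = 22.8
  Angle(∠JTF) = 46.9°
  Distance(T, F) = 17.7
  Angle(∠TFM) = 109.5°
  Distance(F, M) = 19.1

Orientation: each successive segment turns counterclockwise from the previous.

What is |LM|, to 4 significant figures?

10.49

L is at the origin; LS runs at -148.8° with length 21.4, so S = (-18.30, -11.09). LS ⟂ SV, so SV runs at -58.80°; with |SV| = 25.9, V = (-4.888, -33.24). SV ⟂ VC, so VC runs at 31.20°; with |VC| = 17.7, C = (10.25, -24.07). ∠VCJ = 71.0° gives CJ at 140.2° from the x-axis; with |CJ| = 26.7, J = (-10.26, -6.980). ∠CJT = 124.6° gives JT at -164.4° from the x-axis; with |JT| = 22.8, T = (-32.22, -13.11). ∠JTF = 46.9° gives TF at -31.30° from the x-axis; with |TF| = 17.7, F = (-17.10, -22.31). ∠TFM = 109.5° gives FM at 39.20° from the x-axis; with |FM| = 19.1, M = (-2.296, -10.23). Then |LM| = |M − L| = 10.49.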